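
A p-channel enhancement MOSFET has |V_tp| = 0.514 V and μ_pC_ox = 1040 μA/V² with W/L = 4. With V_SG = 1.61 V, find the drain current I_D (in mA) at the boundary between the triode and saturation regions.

I_D = 2.50 mA

At the boundary V_SD = V_ov = V_SG − |V_tp| = 1.61 − 0.514 = 1.1 V.
k_p = μ_pC_ox · (W/L) = 4.16 mA/V².
I_D = ½ k_p V_ov² = 0.5 × 4.16 × 1.1² = 2.5 mA.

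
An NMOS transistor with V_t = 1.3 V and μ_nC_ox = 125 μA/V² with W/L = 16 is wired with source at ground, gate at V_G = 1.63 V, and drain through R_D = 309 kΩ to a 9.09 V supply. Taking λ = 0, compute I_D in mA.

V_GS = V_G = 1.63 V, so V_ov = 1.63 − 1.3 = 0.33 V.
k_n = μ_nC_ox · (W/L) = 2 mA/V².
Assume saturation: I_D = ½ k_n V_ov² = 0.5 × 2 × 0.33² = 0.109 mA, giving V_DS = V_DD − I_D R_D = 9.09 − 0.109 × 309 = -24.6 V.
But -24.6 V < V_ov = 0.33 V, so the device is actually in triode.
In triode I_D = k_n[V_ov V_DS − ½ V_DS²] and I_D = (V_DD − V_DS)/R_D. Equating: 309 V_DS² − 204.9 V_DS + 9.09 = 0, giving V_DS = 0.0478 V (the root below V_ov).
I_D = (9.09 − 0.0478) / 309 = 0.0293 mA.

I_D = 0.0293 mA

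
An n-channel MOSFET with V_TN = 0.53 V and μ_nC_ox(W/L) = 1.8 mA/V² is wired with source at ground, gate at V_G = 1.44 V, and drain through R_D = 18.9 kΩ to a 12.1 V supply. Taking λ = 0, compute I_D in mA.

V_GS = V_G = 1.44 V, so V_ov = 1.44 − 0.53 = 0.91 V.
Assume saturation: I_D = ½ k_n V_ov² = 0.5 × 1.8 × 0.91² = 0.745 mA, giving V_DS = V_DD − I_D R_D = 12.1 − 0.745 × 18.9 = -1.99 V.
But -1.99 V < V_ov = 0.91 V, so the device is actually in triode.
In triode I_D = k_n[V_ov V_DS − ½ V_DS²] and I_D = (V_DD − V_DS)/R_D. Equating: 17 V_DS² − 31.96 V_DS + 12.1 = 0, giving V_DS = 0.526 V (the root below V_ov).
I_D = (12.1 − 0.526) / 18.9 = 0.612 mA.

I_D = 0.612 mA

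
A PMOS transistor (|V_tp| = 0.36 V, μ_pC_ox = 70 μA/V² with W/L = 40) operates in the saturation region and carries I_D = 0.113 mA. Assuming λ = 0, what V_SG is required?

k_p = μ_pC_ox · (W/L) = 2.8 mA/V².
In saturation I_D = ½ k_p (V_SG − |V_tp|)², so V_SG − |V_tp| = √(2 I_D / k_p) = √(2 × 0.113 / 2.8) = 0.284 V.
V_SG = 0.36 + 0.284 = 0.644 V.

V_SG = 0.644 V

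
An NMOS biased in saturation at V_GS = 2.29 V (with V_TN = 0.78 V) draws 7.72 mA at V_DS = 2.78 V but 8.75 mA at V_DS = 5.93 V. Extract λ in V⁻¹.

λ = 0.0480 V⁻¹

With V_GS fixed, I_D ∝ (1 + λ V_DS) in saturation, so I_D2/I_D1 = (1 + λ V_DS2)/(1 + λ V_DS1).
8.75/7.72 = 1.133 = (1 + 5.93 λ)/(1 + 2.78 λ).
Solving: λ (I_D1 V_DS2 − I_D2 V_DS1) = I_D2 − I_D1, so λ = (8.75 − 7.72) / (7.72 × 5.93 − 8.75 × 2.78) = 1.03 / 21.5 = 0.048 V⁻¹.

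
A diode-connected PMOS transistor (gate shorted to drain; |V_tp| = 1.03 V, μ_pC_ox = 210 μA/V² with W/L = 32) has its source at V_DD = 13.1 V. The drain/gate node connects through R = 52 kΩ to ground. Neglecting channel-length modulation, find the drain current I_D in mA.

With gate tied to drain, V_SG = V_SD ≥ V_SG − |V_tp|, so the device is in saturation.
k_p = μ_pC_ox · (W/L) = 6.72 mA/V².
KCL at the drain: ½ k_p (V_SG − |V_tp|)² = (V_DD − V_SG)/R.
Let x = V_SG − 1.03. Then 175 x² + x − 12.07 = 0, giving x = 0.26 V (positive root), so V_SG = 1.29 V.
I_D = (V_DD − V_SG)/R = (13.1 − 1.29) / 52 = 0.227 mA.

I_D = 0.227 mA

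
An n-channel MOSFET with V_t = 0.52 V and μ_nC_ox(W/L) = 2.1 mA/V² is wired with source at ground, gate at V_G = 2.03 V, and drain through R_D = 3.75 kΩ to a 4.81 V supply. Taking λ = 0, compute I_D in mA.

V_GS = V_G = 2.03 V, so V_ov = 2.03 − 0.52 = 1.51 V.
Assume saturation: I_D = ½ k_n V_ov² = 0.5 × 2.1 × 1.51² = 2.39 mA, giving V_DS = V_DD − I_D R_D = 4.81 − 2.39 × 3.75 = -4.17 V.
But -4.17 V < V_ov = 1.51 V, so the device is actually in triode.
In triode I_D = k_n[V_ov V_DS − ½ V_DS²] and I_D = (V_DD − V_DS)/R_D. Equating: 3.94 V_DS² − 12.89 V_DS + 4.81 = 0, giving V_DS = 0.429 V (the root below V_ov).
I_D = (4.81 − 0.429) / 3.75 = 1.17 mA.

I_D = 1.17 mA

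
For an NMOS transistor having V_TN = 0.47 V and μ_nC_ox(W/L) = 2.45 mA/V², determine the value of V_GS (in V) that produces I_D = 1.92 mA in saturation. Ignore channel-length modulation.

In saturation I_D = ½ k_n (V_GS − V_TN)², so V_GS − V_TN = √(2 I_D / k_n) = √(2 × 1.92 / 2.45) = 1.25 V.
V_GS = 0.47 + 1.25 = 1.72 V.

V_GS = 1.72 V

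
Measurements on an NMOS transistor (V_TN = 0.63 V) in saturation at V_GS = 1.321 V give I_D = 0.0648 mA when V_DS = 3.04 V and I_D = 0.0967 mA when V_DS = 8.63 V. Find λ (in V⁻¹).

λ = 0.120 V⁻¹

With V_GS fixed, I_D ∝ (1 + λ V_DS) in saturation, so I_D2/I_D1 = (1 + λ V_DS2)/(1 + λ V_DS1).
0.0967/0.0648 = 1.492 = (1 + 8.63 λ)/(1 + 3.04 λ).
Solving: λ (I_D1 V_DS2 − I_D2 V_DS1) = I_D2 − I_D1, so λ = (0.0967 − 0.0648) / (0.0648 × 8.63 − 0.0967 × 3.04) = 0.0319 / 0.265 = 0.12 V⁻¹.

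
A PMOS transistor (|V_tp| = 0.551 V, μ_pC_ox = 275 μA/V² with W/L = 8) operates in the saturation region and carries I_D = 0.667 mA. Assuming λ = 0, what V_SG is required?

V_SG = 1.33 V

k_p = μ_pC_ox · (W/L) = 2.2 mA/V².
In saturation I_D = ½ k_p (V_SG − |V_tp|)², so V_SG − |V_tp| = √(2 I_D / k_p) = √(2 × 0.667 / 2.2) = 0.779 V.
V_SG = 0.551 + 0.779 = 1.33 V.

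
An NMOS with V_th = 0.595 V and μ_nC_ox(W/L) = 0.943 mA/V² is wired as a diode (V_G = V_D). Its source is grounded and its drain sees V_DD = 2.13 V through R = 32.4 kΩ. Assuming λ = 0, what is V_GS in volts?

V_GS = 0.881 V

With gate tied to drain, V_GS = V_DS ≥ V_GS − V_th, so the device is in saturation.
KCL at the drain: ½ k_n (V_GS − V_th)² = (V_DD − V_GS)/R.
Let x = V_GS − 0.595. Then 15.3 x² + x − 1.535 = 0, giving x = 0.286 V (positive root), so V_GS = 0.881 V.
I_D = (V_DD − V_GS)/R = (2.13 − 0.881) / 32.4 = 0.0386 mA.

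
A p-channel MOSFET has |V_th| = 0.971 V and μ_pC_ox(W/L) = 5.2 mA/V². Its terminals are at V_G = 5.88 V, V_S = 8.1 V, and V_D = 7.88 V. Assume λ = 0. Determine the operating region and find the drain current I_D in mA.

Triode; I_D = 1.30 mA

V_SG = V_S − V_G = 8.1 − 5.88 = 2.22 V; V_SD = V_S − V_D = 8.1 − 7.88 = 0.22 V.
V_ov = V_SG − |V_th| = 2.22 − 0.971 = 1.25 V.
Since V_SD = 0.22 V < V_ov = 1.25 V, the device is in the triode region.
I_D = k_p [V_ov · V_SD − ½ V_SD²] = 5.2 × [1.25 × 0.22 − 0.5 × 0.22²] = 1.3 mA.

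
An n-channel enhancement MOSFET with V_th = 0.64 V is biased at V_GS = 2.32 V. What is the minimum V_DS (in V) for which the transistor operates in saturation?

V_DS,sat = 1.68 V

The boundary between triode and saturation is V_DS = V_GS − V_th = V_ov.
V_ov = 2.32 − 0.64 = 1.68 V.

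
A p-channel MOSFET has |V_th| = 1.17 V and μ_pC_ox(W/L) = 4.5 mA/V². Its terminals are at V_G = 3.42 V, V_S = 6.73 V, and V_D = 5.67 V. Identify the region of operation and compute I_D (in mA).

Triode; I_D = 7.68 mA

V_SG = V_S − V_G = 6.73 − 3.42 = 3.31 V; V_SD = V_S − V_D = 6.73 − 5.67 = 1.06 V.
V_ov = V_SG − |V_th| = 3.31 − 1.17 = 2.14 V.
Since V_SD = 1.06 V < V_ov = 2.14 V, the device is in the triode region.
I_D = k_p [V_ov · V_SD − ½ V_SD²] = 4.5 × [2.14 × 1.06 − 0.5 × 1.06²] = 7.68 mA.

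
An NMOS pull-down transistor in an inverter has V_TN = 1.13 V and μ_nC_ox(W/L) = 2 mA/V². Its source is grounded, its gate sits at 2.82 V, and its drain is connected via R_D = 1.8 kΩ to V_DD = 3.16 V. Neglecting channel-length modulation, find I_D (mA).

I_D = 1.47 mA

V_GS = V_G = 2.82 V, so V_ov = 2.82 − 1.13 = 1.69 V.
Assume saturation: I_D = ½ k_n V_ov² = 0.5 × 2 × 1.69² = 2.86 mA, giving V_DS = V_DD − I_D R_D = 3.16 − 2.86 × 1.8 = -1.98 V.
But -1.98 V < V_ov = 1.69 V, so the device is actually in triode.
In triode I_D = k_n[V_ov V_DS − ½ V_DS²] and I_D = (V_DD − V_DS)/R_D. Equating: 1.8 V_DS² − 7.084 V_DS + 3.16 = 0, giving V_DS = 0.513 V (the root below V_ov).
I_D = (3.16 − 0.513) / 1.8 = 1.47 mA.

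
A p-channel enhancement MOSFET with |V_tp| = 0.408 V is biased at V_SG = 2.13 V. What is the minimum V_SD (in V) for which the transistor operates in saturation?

V_SD,sat = 1.72 V

The boundary between triode and saturation is V_SD = V_SG − |V_tp| = V_ov.
V_ov = 2.13 − 0.408 = 1.72 V.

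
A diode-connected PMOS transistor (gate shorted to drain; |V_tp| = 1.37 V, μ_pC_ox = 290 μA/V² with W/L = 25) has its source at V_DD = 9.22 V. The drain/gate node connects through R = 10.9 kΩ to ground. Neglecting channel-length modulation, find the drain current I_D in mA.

With gate tied to drain, V_SG = V_SD ≥ V_SG − |V_tp|, so the device is in saturation.
k_p = μ_pC_ox · (W/L) = 7.25 mA/V².
KCL at the drain: ½ k_p (V_SG − |V_tp|)² = (V_DD − V_SG)/R.
Let x = V_SG − 1.37. Then 39.5 x² + x − 7.85 = 0, giving x = 0.433 V (positive root), so V_SG = 1.8 V.
I_D = (V_DD − V_SG)/R = (9.22 − 1.8) / 10.9 = 0.68 mA.

I_D = 0.680 mA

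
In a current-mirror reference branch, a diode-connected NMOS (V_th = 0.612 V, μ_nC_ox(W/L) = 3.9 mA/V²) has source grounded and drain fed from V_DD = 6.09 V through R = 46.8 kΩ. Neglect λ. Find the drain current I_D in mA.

I_D = 0.112 mA

With gate tied to drain, V_GS = V_DS ≥ V_GS − V_th, so the device is in saturation.
KCL at the drain: ½ k_n (V_GS − V_th)² = (V_DD − V_GS)/R.
Let x = V_GS − 0.612. Then 91.3 x² + x − 5.478 = 0, giving x = 0.24 V (positive root), so V_GS = 0.852 V.
I_D = (V_DD − V_GS)/R = (6.09 − 0.852) / 46.8 = 0.112 mA.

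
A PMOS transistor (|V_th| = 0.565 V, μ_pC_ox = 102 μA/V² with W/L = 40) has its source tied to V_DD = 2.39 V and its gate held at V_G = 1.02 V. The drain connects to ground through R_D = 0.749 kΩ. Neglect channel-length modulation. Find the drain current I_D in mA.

V_SG = V_DD − V_G = 2.39 − 1.02 = 1.37 V, so V_ov = 1.37 − 0.565 = 0.805 V.
k_p = μ_pC_ox · (W/L) = 4.08 mA/V².
Assume saturation: I_D = ½ k_p V_ov² = 0.5 × 4.08 × 0.805² = 1.32 mA, giving V_SD = V_DD − I_D R_D = 2.39 − 1.32 × 0.749 = 1.4 V.
V_SD = 1.4 V ≥ V_ov = 0.805 V, confirming saturation.

I_D = 1.32 mA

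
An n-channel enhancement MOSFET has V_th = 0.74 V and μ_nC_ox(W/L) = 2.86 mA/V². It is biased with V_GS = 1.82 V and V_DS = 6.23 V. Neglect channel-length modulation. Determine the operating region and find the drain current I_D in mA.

Saturation; I_D = 1.67 mA

V_ov = V_GS − V_th = 1.82 − 0.74 = 1.08 V.
Since V_DS = 6.23 V ≥ V_ov = 1.08 V, the device is in saturation.
I_D = ½ k_n V_ov² = 0.5 × 2.86 × 1.08² = 1.67 mA.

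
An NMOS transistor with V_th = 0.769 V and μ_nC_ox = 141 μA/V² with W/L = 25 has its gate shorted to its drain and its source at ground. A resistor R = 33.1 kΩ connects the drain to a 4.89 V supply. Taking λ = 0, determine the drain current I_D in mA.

With gate tied to drain, V_GS = V_DS ≥ V_GS − V_th, so the device is in saturation.
k_n = μ_nC_ox · (W/L) = 3.525 mA/V².
KCL at the drain: ½ k_n (V_GS − V_th)² = (V_DD − V_GS)/R.
Let x = V_GS − 0.769. Then 58.3 x² + x − 4.121 = 0, giving x = 0.257 V (positive root), so V_GS = 1.03 V.
I_D = (V_DD − V_GS)/R = (4.89 − 1.03) / 33.1 = 0.117 mA.

I_D = 0.117 mA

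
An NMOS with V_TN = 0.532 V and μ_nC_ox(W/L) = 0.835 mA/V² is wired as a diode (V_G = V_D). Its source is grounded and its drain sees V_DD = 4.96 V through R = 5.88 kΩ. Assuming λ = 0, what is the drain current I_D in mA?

I_D = 0.557 mA

With gate tied to drain, V_GS = V_DS ≥ V_GS − V_TN, so the device is in saturation.
KCL at the drain: ½ k_n (V_GS − V_TN)² = (V_DD − V_GS)/R.
Let x = V_GS − 0.532. Then 2.45 x² + x − 4.428 = 0, giving x = 1.15 V (positive root), so V_GS = 1.69 V.
I_D = (V_DD − V_GS)/R = (4.96 − 1.69) / 5.88 = 0.557 mA.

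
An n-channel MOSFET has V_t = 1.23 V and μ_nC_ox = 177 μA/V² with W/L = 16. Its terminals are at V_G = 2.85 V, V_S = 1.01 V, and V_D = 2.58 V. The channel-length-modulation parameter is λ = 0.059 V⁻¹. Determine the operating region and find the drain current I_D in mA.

V_GS = V_G − V_S = 2.85 − 1.01 = 1.84 V; V_DS = V_D − V_S = 2.58 − 1.01 = 1.57 V.
k_n = μ_nC_ox · (W/L) = 2.832 mA/V².
V_ov = V_GS − V_t = 1.84 − 1.23 = 0.61 V.
Since V_DS = 1.57 V ≥ V_ov = 0.61 V, the device is in saturation.
I_D = ½ k_n V_ov² (1 + λ V_DS) = 0.5 × 2.832 × 0.61² × (1 + 0.059 × 1.57) = 0.576 mA.

Saturation; I_D = 0.576 mA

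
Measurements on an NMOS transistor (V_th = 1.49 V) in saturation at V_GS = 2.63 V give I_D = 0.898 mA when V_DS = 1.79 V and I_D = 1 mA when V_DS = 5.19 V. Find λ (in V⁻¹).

λ = 0.0355 V⁻¹

With V_GS fixed, I_D ∝ (1 + λ V_DS) in saturation, so I_D2/I_D1 = (1 + λ V_DS2)/(1 + λ V_DS1).
1/0.898 = 1.114 = (1 + 5.19 λ)/(1 + 1.79 λ).
Solving: λ (I_D1 V_DS2 − I_D2 V_DS1) = I_D2 − I_D1, so λ = (1 − 0.898) / (0.898 × 5.19 − 1 × 1.79) = 0.102 / 2.87 = 0.0355 V⁻¹.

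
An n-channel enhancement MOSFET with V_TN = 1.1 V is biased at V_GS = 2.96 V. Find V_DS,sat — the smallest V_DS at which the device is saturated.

V_DS,sat = 1.86 V

The boundary between triode and saturation is V_DS = V_GS − V_TN = V_ov.
V_ov = 2.96 − 1.1 = 1.86 V.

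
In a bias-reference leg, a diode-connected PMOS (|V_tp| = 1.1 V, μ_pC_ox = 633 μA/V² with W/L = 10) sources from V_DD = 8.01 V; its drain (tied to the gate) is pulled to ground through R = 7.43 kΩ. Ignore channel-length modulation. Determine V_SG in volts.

With gate tied to drain, V_SG = V_SD ≥ V_SG − |V_tp|, so the device is in saturation.
k_p = μ_pC_ox · (W/L) = 6.33 mA/V².
KCL at the drain: ½ k_p (V_SG − |V_tp|)² = (V_DD − V_SG)/R.
Let x = V_SG − 1.1. Then 23.5 x² + x − 6.91 = 0, giving x = 0.521 V (positive root), so V_SG = 1.62 V.
I_D = (V_DD − V_SG)/R = (8.01 − 1.62) / 7.43 = 0.86 mA.

V_SG = 1.62 V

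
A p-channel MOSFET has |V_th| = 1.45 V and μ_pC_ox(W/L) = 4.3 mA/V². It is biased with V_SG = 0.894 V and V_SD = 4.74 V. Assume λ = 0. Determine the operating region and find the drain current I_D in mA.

V_SG = 0.894 V < |V_th| = 1.45 V, so the transistor is in cutoff.

Cutoff; I_D = 0 mA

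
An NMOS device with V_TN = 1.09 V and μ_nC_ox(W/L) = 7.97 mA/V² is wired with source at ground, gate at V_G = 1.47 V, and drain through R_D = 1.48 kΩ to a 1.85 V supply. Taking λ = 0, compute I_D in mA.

I_D = 0.575 mA

V_GS = V_G = 1.47 V, so V_ov = 1.47 − 1.09 = 0.38 V.
Assume saturation: I_D = ½ k_n V_ov² = 0.5 × 7.97 × 0.38² = 0.575 mA, giving V_DS = V_DD − I_D R_D = 1.85 − 0.575 × 1.48 = 0.998 V.
V_DS = 0.998 V ≥ V_ov = 0.38 V, confirming saturation.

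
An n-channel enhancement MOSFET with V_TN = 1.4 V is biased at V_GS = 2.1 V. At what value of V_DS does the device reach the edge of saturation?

The boundary between triode and saturation is V_DS = V_GS − V_TN = V_ov.
V_ov = 2.1 − 1.4 = 0.7 V.

V_DS,sat = 0.700 V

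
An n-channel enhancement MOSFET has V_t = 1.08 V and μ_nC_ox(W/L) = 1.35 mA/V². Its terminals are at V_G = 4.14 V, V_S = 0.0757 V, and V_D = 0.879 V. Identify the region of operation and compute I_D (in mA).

Triode; I_D = 2.80 mA

V_GS = V_G − V_S = 4.14 − 0.0757 = 4.06 V; V_DS = V_D − V_S = 0.879 − 0.0757 = 0.803 V.
V_ov = V_GS − V_t = 4.06 − 1.08 = 2.98 V.
Since V_DS = 0.803 V < V_ov = 2.98 V, the device is in the triode region.
I_D = k_n [V_ov · V_DS − ½ V_DS²] = 1.35 × [2.98 × 0.803 − 0.5 × 0.803²] = 2.8 mA.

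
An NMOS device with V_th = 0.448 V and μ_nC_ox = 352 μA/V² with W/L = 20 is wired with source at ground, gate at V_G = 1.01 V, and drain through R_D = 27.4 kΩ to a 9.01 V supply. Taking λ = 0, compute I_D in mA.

V_GS = V_G = 1.01 V, so V_ov = 1.01 − 0.448 = 0.562 V.
k_n = μ_nC_ox · (W/L) = 7.04 mA/V².
Assume saturation: I_D = ½ k_n V_ov² = 0.5 × 7.04 × 0.562² = 1.11 mA, giving V_DS = V_DD − I_D R_D = 9.01 − 1.11 × 27.4 = -21.5 V.
But -21.5 V < V_ov = 0.562 V, so the device is actually in triode.
In triode I_D = k_n[V_ov V_DS − ½ V_DS²] and I_D = (V_DD − V_DS)/R_D. Equating: 96.4 V_DS² − 109.4 V_DS + 9.01 = 0, giving V_DS = 0.0894 V (the root below V_ov).
I_D = (9.01 − 0.0894) / 27.4 = 0.326 mA.

I_D = 0.326 mA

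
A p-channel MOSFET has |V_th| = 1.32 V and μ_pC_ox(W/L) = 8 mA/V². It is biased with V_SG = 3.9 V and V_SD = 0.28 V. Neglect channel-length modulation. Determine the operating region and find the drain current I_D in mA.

Triode; I_D = 5.47 mA

V_ov = V_SG − |V_th| = 3.9 − 1.32 = 2.58 V.
Since V_SD = 0.28 V < V_ov = 2.58 V, the device is in the triode region.
I_D = k_p [V_ov · V_SD − ½ V_SD²] = 8 × [2.58 × 0.28 − 0.5 × 0.28²] = 5.47 mA.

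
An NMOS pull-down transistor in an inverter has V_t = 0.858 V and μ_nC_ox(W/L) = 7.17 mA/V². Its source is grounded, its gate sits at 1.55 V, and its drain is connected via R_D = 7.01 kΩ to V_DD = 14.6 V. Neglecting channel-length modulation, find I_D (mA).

V_GS = V_G = 1.55 V, so V_ov = 1.55 − 0.858 = 0.692 V.
Assume saturation: I_D = ½ k_n V_ov² = 0.5 × 7.17 × 0.692² = 1.72 mA, giving V_DS = V_DD − I_D R_D = 14.6 − 1.72 × 7.01 = 2.57 V.
V_DS = 2.57 V ≥ V_ov = 0.692 V, confirming saturation.

I_D = 1.72 mA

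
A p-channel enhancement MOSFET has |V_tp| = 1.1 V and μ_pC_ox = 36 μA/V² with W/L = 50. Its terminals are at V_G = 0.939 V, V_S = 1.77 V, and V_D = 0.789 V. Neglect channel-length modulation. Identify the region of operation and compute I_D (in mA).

V_SG = V_S − V_G = 1.77 − 0.939 = 0.831 V; V_SD = V_S − V_D = 1.77 − 0.789 = 0.981 V.
V_SG = 0.831 V < |V_tp| = 1.1 V, so the transistor is in cutoff.

Cutoff; I_D = 0 mA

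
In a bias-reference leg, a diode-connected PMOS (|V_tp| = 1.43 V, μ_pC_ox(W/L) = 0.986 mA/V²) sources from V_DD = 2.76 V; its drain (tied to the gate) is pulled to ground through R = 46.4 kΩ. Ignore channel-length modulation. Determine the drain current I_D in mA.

I_D = 0.0239 mA

With gate tied to drain, V_SG = V_SD ≥ V_SG − |V_tp|, so the device is in saturation.
KCL at the drain: ½ k_p (V_SG − |V_tp|)² = (V_DD − V_SG)/R.
Let x = V_SG − 1.43. Then 22.9 x² + x − 1.33 = 0, giving x = 0.22 V (positive root), so V_SG = 1.65 V.
I_D = (V_DD − V_SG)/R = (2.76 − 1.65) / 46.4 = 0.0239 mA.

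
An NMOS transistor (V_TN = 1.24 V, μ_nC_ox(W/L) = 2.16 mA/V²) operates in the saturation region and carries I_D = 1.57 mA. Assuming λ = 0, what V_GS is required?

In saturation I_D = ½ k_n (V_GS − V_TN)², so V_GS − V_TN = √(2 I_D / k_n) = √(2 × 1.57 / 2.16) = 1.21 V.
V_GS = 1.24 + 1.21 = 2.45 V.

V_GS = 2.45 V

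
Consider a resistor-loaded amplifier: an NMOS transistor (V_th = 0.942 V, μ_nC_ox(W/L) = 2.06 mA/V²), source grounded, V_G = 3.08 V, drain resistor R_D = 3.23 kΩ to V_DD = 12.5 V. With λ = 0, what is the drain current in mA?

V_GS = V_G = 3.08 V, so V_ov = 3.08 − 0.942 = 2.14 V.
Assume saturation: I_D = ½ k_n V_ov² = 0.5 × 2.06 × 2.14² = 4.71 mA, giving V_DS = V_DD − I_D R_D = 12.5 − 4.71 × 3.23 = -2.71 V.
But -2.71 V < V_ov = 2.14 V, so the device is actually in triode.
In triode I_D = k_n[V_ov V_DS − ½ V_DS²] and I_D = (V_DD − V_DS)/R_D. Equating: 3.33 V_DS² − 15.23 V_DS + 12.5 = 0, giving V_DS = 1.07 V (the root below V_ov).
I_D = (12.5 − 1.07) / 3.23 = 3.54 mA.

I_D = 3.54 mA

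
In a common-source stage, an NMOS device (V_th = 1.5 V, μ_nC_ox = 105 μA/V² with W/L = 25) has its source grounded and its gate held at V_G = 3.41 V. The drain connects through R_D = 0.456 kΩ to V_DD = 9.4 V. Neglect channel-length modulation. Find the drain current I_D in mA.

I_D = 4.79 mA

V_GS = V_G = 3.41 V, so V_ov = 3.41 − 1.5 = 1.91 V.
k_n = μ_nC_ox · (W/L) = 2.625 mA/V².
Assume saturation: I_D = ½ k_n V_ov² = 0.5 × 2.625 × 1.91² = 4.79 mA, giving V_DS = V_DD − I_D R_D = 9.4 − 4.79 × 0.456 = 7.22 V.
V_DS = 7.22 V ≥ V_ov = 1.91 V, confirming saturation.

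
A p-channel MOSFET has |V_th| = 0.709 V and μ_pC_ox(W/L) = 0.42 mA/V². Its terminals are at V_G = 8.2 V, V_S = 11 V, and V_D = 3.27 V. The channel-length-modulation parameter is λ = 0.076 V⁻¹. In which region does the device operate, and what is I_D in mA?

V_SG = V_S − V_G = 11 − 8.2 = 2.8 V; V_SD = V_S − V_D = 11 − 3.27 = 7.73 V.
V_ov = V_SG − |V_th| = 2.8 − 0.709 = 2.09 V.
Since V_SD = 7.73 V ≥ V_ov = 2.09 V, the device is in saturation.
I_D = ½ k_p V_ov² (1 + λ V_SD) = 0.5 × 0.42 × 2.09² × (1 + 0.076 × 7.73) = 1.46 mA.

Saturation; I_D = 1.46 mA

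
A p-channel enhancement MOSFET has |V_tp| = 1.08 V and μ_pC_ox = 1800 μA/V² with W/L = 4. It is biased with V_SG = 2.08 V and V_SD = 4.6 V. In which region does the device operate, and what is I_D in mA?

k_p = μ_pC_ox · (W/L) = 7.2 mA/V².
V_ov = V_SG − |V_tp| = 2.08 − 1.08 = 1 V.
Since V_SD = 4.6 V ≥ V_ov = 1 V, the device is in saturation.
I_D = ½ k_p V_ov² = 0.5 × 7.2 × 1² = 3.6 mA.

Saturation; I_D = 3.60 mA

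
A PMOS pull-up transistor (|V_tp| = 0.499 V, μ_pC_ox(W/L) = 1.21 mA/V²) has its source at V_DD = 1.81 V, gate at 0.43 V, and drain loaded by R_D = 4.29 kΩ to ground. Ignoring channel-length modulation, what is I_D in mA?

I_D = 0.329 mA

V_SG = V_DD − V_G = 1.81 − 0.43 = 1.38 V, so V_ov = 1.38 − 0.499 = 0.881 V.
Assume saturation: I_D = ½ k_p V_ov² = 0.5 × 1.21 × 0.881² = 0.47 mA, giving V_SD = V_DD − I_D R_D = 1.81 − 0.47 × 4.29 = -0.204 V.
But -0.204 V < V_ov = 0.881 V, so the device is actually in triode.
In triode I_D = k_p[V_ov V_SD − ½ V_SD²] and I_D = (V_DD − V_SD)/R_D. Equating: 2.6 V_SD² − 5.573 V_SD + 1.81 = 0, giving V_SD = 0.399 V (the root below V_ov).
I_D = (1.81 − 0.399) / 4.29 = 0.329 mA.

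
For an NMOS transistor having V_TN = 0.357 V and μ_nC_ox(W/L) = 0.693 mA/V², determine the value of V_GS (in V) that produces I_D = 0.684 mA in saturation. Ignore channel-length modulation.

In saturation I_D = ½ k_n (V_GS − V_TN)², so V_GS − V_TN = √(2 I_D / k_n) = √(2 × 0.684 / 0.693) = 1.41 V.
V_GS = 0.357 + 1.41 = 1.76 V.

V_GS = 1.76 V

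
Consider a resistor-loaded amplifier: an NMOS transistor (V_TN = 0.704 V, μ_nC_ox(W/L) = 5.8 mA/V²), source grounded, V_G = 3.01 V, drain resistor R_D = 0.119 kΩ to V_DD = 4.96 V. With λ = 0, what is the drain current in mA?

I_D = 15.4 mA

V_GS = V_G = 3.01 V, so V_ov = 3.01 − 0.704 = 2.31 V.
Assume saturation: I_D = ½ k_n V_ov² = 0.5 × 5.8 × 2.31² = 15.4 mA, giving V_DS = V_DD − I_D R_D = 4.96 − 15.4 × 0.119 = 3.12 V.
V_DS = 3.12 V ≥ V_ov = 2.31 V, confirming saturation.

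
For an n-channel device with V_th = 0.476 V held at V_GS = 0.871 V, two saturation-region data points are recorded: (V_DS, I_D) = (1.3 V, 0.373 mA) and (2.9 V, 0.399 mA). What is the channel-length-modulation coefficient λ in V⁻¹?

With V_GS fixed, I_D ∝ (1 + λ V_DS) in saturation, so I_D2/I_D1 = (1 + λ V_DS2)/(1 + λ V_DS1).
0.399/0.373 = 1.07 = (1 + 2.9 λ)/(1 + 1.3 λ).
Solving: λ (I_D1 V_DS2 − I_D2 V_DS1) = I_D2 − I_D1, so λ = (0.399 − 0.373) / (0.373 × 2.9 − 0.399 × 1.3) = 0.026 / 0.563 = 0.0462 V⁻¹.

λ = 0.0462 V⁻¹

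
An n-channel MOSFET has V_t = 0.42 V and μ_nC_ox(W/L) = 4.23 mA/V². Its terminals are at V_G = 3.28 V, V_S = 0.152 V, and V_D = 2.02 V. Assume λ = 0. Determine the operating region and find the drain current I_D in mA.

Triode; I_D = 14.0 mA

V_GS = V_G − V_S = 3.28 − 0.152 = 3.13 V; V_DS = V_D − V_S = 2.02 − 0.152 = 1.87 V.
V_ov = V_GS − V_t = 3.13 − 0.42 = 2.71 V.
Since V_DS = 1.87 V < V_ov = 2.71 V, the device is in the triode region.
I_D = k_n [V_ov · V_DS − ½ V_DS²] = 4.23 × [2.71 × 1.87 − 0.5 × 1.87²] = 14 mA.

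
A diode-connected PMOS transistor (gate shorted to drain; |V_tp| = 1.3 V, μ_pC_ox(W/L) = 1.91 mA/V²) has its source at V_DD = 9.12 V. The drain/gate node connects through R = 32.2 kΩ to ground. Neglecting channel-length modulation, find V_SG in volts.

With gate tied to drain, V_SG = V_SD ≥ V_SG − |V_tp|, so the device is in saturation.
KCL at the drain: ½ k_p (V_SG − |V_tp|)² = (V_DD − V_SG)/R.
Let x = V_SG − 1.3. Then 30.8 x² + x − 7.82 = 0, giving x = 0.488 V (positive root), so V_SG = 1.79 V.
I_D = (V_DD − V_SG)/R = (9.12 − 1.79) / 32.2 = 0.228 mA.

V_SG = 1.79 V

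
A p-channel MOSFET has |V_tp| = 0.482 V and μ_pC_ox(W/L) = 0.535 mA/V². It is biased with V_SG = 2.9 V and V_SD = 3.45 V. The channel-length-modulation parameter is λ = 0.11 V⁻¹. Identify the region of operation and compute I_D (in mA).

Saturation; I_D = 2.16 mA

V_ov = V_SG − |V_tp| = 2.9 − 0.482 = 2.42 V.
Since V_SD = 3.45 V ≥ V_ov = 2.42 V, the device is in saturation.
I_D = ½ k_p V_ov² (1 + λ V_SD) = 0.5 × 0.535 × 2.42² × (1 + 0.11 × 3.45) = 2.16 mA.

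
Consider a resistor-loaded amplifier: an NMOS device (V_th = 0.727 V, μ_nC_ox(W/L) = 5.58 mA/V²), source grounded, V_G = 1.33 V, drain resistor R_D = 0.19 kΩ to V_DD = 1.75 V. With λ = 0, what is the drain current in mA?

V_GS = V_G = 1.33 V, so V_ov = 1.33 − 0.727 = 0.603 V.
Assume saturation: I_D = ½ k_n V_ov² = 0.5 × 5.58 × 0.603² = 1.01 mA, giving V_DS = V_DD − I_D R_D = 1.75 − 1.01 × 0.19 = 1.56 V.
V_DS = 1.56 V ≥ V_ov = 0.603 V, confirming saturation.

I_D = 1.01 mA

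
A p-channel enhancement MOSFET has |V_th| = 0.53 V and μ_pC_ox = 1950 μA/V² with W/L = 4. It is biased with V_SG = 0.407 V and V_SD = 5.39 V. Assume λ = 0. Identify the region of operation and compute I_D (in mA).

Cutoff; I_D = 0 mA

V_SG = 0.407 V < |V_th| = 0.53 V, so the transistor is in cutoff.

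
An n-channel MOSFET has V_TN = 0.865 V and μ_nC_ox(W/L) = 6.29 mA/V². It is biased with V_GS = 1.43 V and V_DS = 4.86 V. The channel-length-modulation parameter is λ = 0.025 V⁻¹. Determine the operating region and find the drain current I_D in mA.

V_ov = V_GS − V_TN = 1.43 − 0.865 = 0.565 V.
Since V_DS = 4.86 V ≥ V_ov = 0.565 V, the device is in saturation.
I_D = ½ k_n V_ov² (1 + λ V_DS) = 0.5 × 6.29 × 0.565² × (1 + 0.025 × 4.86) = 1.13 mA.

Saturation; I_D = 1.13 mA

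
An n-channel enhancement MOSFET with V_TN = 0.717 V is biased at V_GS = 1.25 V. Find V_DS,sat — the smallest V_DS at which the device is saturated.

V_DS,sat = 0.533 V

The boundary between triode and saturation is V_DS = V_GS − V_TN = V_ov.
V_ov = 1.25 − 0.717 = 0.533 V.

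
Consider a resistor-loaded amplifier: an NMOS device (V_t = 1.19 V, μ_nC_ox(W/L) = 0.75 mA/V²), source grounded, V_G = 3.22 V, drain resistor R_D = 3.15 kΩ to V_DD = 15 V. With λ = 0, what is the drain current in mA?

I_D = 1.55 mA

V_GS = V_G = 3.22 V, so V_ov = 3.22 − 1.19 = 2.03 V.
Assume saturation: I_D = ½ k_n V_ov² = 0.5 × 0.75 × 2.03² = 1.55 mA, giving V_DS = V_DD − I_D R_D = 15 − 1.55 × 3.15 = 10.1 V.
V_DS = 10.1 V ≥ V_ov = 2.03 V, confirming saturation.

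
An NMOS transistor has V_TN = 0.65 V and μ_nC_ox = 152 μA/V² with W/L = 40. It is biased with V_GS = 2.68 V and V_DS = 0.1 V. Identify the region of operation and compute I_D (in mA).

k_n = μ_nC_ox · (W/L) = 6.08 mA/V².
V_ov = V_GS − V_TN = 2.68 − 0.65 = 2.03 V.
Since V_DS = 0.1 V < V_ov = 2.03 V, the device is in the triode region.
I_D = k_n [V_ov · V_DS − ½ V_DS²] = 6.08 × [2.03 × 0.1 − 0.5 × 0.1²] = 1.2 mA.

Triode; I_D = 1.20 mA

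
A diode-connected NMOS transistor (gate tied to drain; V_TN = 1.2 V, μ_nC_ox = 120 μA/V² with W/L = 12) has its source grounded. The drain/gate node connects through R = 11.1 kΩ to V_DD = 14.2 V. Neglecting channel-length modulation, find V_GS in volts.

With gate tied to drain, V_GS = V_DS ≥ V_GS − V_TN, so the device is in saturation.
k_n = μ_nC_ox · (W/L) = 1.44 mA/V².
KCL at the drain: ½ k_n (V_GS − V_TN)² = (V_DD − V_GS)/R.
Let x = V_GS − 1.2. Then 7.99 x² + x − 13 = 0, giving x = 1.21 V (positive root), so V_GS = 2.41 V.
I_D = (V_DD − V_GS)/R = (14.2 − 2.41) / 11.1 = 1.06 mA.

V_GS = 2.41 V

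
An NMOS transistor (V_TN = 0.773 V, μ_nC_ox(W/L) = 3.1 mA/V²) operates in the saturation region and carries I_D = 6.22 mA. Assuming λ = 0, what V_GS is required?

In saturation I_D = ½ k_n (V_GS − V_TN)², so V_GS − V_TN = √(2 I_D / k_n) = √(2 × 6.22 / 3.1) = 2 V.
V_GS = 0.773 + 2 = 2.78 V.

V_GS = 2.78 V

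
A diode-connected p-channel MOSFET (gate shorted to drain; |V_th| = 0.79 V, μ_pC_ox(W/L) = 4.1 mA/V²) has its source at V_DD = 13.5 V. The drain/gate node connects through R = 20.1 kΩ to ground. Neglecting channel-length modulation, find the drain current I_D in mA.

With gate tied to drain, V_SG = V_SD ≥ V_SG − |V_th|, so the device is in saturation.
KCL at the drain: ½ k_p (V_SG − |V_th|)² = (V_DD − V_SG)/R.
Let x = V_SG − 0.79. Then 41.2 x² + x − 12.71 = 0, giving x = 0.543 V (positive root), so V_SG = 1.33 V.
I_D = (V_DD − V_SG)/R = (13.5 − 1.33) / 20.1 = 0.605 mA.

I_D = 0.605 mA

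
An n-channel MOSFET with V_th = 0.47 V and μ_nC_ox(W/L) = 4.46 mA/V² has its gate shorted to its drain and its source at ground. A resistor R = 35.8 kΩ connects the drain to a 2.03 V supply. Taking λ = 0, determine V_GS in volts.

With gate tied to drain, V_GS = V_DS ≥ V_GS − V_th, so the device is in saturation.
KCL at the drain: ½ k_n (V_GS − V_th)² = (V_DD − V_GS)/R.
Let x = V_GS − 0.47. Then 79.8 x² + x − 1.56 = 0, giving x = 0.134 V (positive root), so V_GS = 0.604 V.
I_D = (V_DD − V_GS)/R = (2.03 − 0.604) / 35.8 = 0.0398 mA.

V_GS = 0.604 V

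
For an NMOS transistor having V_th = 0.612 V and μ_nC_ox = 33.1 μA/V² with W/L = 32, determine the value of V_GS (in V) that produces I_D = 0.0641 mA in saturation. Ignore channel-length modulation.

V_GS = 0.960 V

k_n = μ_nC_ox · (W/L) = 1.059 mA/V².
In saturation I_D = ½ k_n (V_GS − V_th)², so V_GS − V_th = √(2 I_D / k_n) = √(2 × 0.0641 / 1.059) = 0.348 V.
V_GS = 0.612 + 0.348 = 0.96 V.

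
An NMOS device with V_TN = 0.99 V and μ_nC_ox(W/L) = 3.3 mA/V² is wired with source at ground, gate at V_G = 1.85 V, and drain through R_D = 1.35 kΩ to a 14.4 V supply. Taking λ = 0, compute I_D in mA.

V_GS = V_G = 1.85 V, so V_ov = 1.85 − 0.99 = 0.86 V.
Assume saturation: I_D = ½ k_n V_ov² = 0.5 × 3.3 × 0.86² = 1.22 mA, giving V_DS = V_DD − I_D R_D = 14.4 − 1.22 × 1.35 = 12.8 V.
V_DS = 12.8 V ≥ V_ov = 0.86 V, confirming saturation.

I_D = 1.22 mA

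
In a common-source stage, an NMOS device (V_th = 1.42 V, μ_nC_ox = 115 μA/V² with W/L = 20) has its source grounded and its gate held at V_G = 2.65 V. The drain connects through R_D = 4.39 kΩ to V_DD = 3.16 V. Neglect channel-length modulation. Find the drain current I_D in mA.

V_GS = V_G = 2.65 V, so V_ov = 2.65 − 1.42 = 1.23 V.
k_n = μ_nC_ox · (W/L) = 2.3 mA/V².
Assume saturation: I_D = ½ k_n V_ov² = 0.5 × 2.3 × 1.23² = 1.74 mA, giving V_DS = V_DD − I_D R_D = 3.16 − 1.74 × 4.39 = -4.48 V.
But -4.48 V < V_ov = 1.23 V, so the device is actually in triode.
In triode I_D = k_n[V_ov V_DS − ½ V_DS²] and I_D = (V_DD − V_DS)/R_D. Equating: 5.05 V_DS² − 13.42 V_DS + 3.16 = 0, giving V_DS = 0.261 V (the root below V_ov).
I_D = (3.16 − 0.261) / 4.39 = 0.66 mA.

I_D = 0.660 mA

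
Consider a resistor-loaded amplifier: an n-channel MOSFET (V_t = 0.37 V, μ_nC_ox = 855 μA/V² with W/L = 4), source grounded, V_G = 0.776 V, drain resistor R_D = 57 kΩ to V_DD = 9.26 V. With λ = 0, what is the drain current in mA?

I_D = 0.160 mA

V_GS = V_G = 0.776 V, so V_ov = 0.776 − 0.37 = 0.406 V.
k_n = μ_nC_ox · (W/L) = 3.42 mA/V².
Assume saturation: I_D = ½ k_n V_ov² = 0.5 × 3.42 × 0.406² = 0.282 mA, giving V_DS = V_DD − I_D R_D = 9.26 − 0.282 × 57 = -6.81 V.
But -6.81 V < V_ov = 0.406 V, so the device is actually in triode.
In triode I_D = k_n[V_ov V_DS − ½ V_DS²] and I_D = (V_DD − V_DS)/R_D. Equating: 97.5 V_DS² − 80.15 V_DS + 9.26 = 0, giving V_DS = 0.139 V (the root below V_ov).
I_D = (9.26 − 0.139) / 57 = 0.16 mA.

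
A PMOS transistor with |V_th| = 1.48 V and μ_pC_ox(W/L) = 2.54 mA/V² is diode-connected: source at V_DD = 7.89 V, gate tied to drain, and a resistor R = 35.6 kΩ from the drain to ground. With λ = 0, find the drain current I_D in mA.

I_D = 0.170 mA

With gate tied to drain, V_SG = V_SD ≥ V_SG − |V_th|, so the device is in saturation.
KCL at the drain: ½ k_p (V_SG − |V_th|)² = (V_DD − V_SG)/R.
Let x = V_SG − 1.48. Then 45.2 x² + x − 6.41 = 0, giving x = 0.366 V (positive root), so V_SG = 1.85 V.
I_D = (V_DD − V_SG)/R = (7.89 − 1.85) / 35.6 = 0.17 mA.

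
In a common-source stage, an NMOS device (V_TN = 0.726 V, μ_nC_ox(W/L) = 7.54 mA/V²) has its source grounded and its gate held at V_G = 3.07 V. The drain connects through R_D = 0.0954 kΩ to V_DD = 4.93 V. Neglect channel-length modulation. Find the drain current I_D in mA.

V_GS = V_G = 3.07 V, so V_ov = 3.07 − 0.726 = 2.34 V.
Assume saturation: I_D = ½ k_n V_ov² = 0.5 × 7.54 × 2.34² = 20.7 mA, giving V_DS = V_DD − I_D R_D = 4.93 − 20.7 × 0.0954 = 2.95 V.
V_DS = 2.95 V ≥ V_ov = 2.34 V, confirming saturation.

I_D = 20.7 mA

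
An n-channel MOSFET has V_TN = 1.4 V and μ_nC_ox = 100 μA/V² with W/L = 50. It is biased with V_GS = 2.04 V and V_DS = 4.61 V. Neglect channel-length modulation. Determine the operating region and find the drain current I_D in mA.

k_n = μ_nC_ox · (W/L) = 5 mA/V².
V_ov = V_GS − V_TN = 2.04 − 1.4 = 0.64 V.
Since V_DS = 4.61 V ≥ V_ov = 0.64 V, the device is in saturation.
I_D = ½ k_n V_ov² = 0.5 × 5 × 0.64² = 1.02 mA.

Saturation; I_D = 1.02 mA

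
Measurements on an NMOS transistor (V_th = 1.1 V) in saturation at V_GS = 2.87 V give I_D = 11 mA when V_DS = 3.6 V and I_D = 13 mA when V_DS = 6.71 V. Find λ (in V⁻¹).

λ = 0.0740 V⁻¹

With V_GS fixed, I_D ∝ (1 + λ V_DS) in saturation, so I_D2/I_D1 = (1 + λ V_DS2)/(1 + λ V_DS1).
13/11 = 1.182 = (1 + 6.71 λ)/(1 + 3.6 λ).
Solving: λ (I_D1 V_DS2 − I_D2 V_DS1) = I_D2 − I_D1, so λ = (13 − 11) / (11 × 6.71 − 13 × 3.6) = 2 / 27 = 0.074 V⁻¹.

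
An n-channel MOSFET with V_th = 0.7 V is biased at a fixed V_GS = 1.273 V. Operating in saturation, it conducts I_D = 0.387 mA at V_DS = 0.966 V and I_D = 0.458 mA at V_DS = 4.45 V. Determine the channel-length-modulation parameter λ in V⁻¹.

With V_GS fixed, I_D ∝ (1 + λ V_DS) in saturation, so I_D2/I_D1 = (1 + λ V_DS2)/(1 + λ V_DS1).
0.458/0.387 = 1.183 = (1 + 4.45 λ)/(1 + 0.966 λ).
Solving: λ (I_D1 V_DS2 − I_D2 V_DS1) = I_D2 − I_D1, so λ = (0.458 − 0.387) / (0.387 × 4.45 − 0.458 × 0.966) = 0.071 / 1.28 = 0.0555 V⁻¹.

λ = 0.0555 V⁻¹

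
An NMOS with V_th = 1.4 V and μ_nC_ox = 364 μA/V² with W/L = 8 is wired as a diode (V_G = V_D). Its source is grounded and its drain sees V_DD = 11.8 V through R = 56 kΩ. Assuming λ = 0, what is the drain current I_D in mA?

I_D = 0.179 mA

With gate tied to drain, V_GS = V_DS ≥ V_GS − V_th, so the device is in saturation.
k_n = μ_nC_ox · (W/L) = 2.912 mA/V².
KCL at the drain: ½ k_n (V_GS − V_th)² = (V_DD − V_GS)/R.
Let x = V_GS − 1.4. Then 81.5 x² + x − 10.4 = 0, giving x = 0.351 V (positive root), so V_GS = 1.75 V.
I_D = (V_DD − V_GS)/R = (11.8 − 1.75) / 56 = 0.179 mA.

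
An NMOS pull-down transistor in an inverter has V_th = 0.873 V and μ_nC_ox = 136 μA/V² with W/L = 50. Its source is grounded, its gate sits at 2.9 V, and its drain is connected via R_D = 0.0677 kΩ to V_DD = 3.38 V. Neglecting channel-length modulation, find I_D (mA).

I_D = 14.0 mA

V_GS = V_G = 2.9 V, so V_ov = 2.9 − 0.873 = 2.03 V.
k_n = μ_nC_ox · (W/L) = 6.8 mA/V².
Assume saturation: I_D = ½ k_n V_ov² = 0.5 × 6.8 × 2.03² = 14 mA, giving V_DS = V_DD − I_D R_D = 3.38 − 14 × 0.0677 = 2.43 V.
V_DS = 2.43 V ≥ V_ov = 2.03 V, confirming saturation.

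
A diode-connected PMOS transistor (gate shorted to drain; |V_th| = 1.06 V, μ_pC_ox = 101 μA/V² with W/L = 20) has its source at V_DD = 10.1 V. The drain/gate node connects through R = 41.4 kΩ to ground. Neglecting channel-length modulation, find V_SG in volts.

V_SG = 1.51 V

With gate tied to drain, V_SG = V_SD ≥ V_SG − |V_th|, so the device is in saturation.
k_p = μ_pC_ox · (W/L) = 2.02 mA/V².
KCL at the drain: ½ k_p (V_SG − |V_th|)² = (V_DD − V_SG)/R.
Let x = V_SG − 1.06. Then 41.8 x² + x − 9.04 = 0, giving x = 0.453 V (positive root), so V_SG = 1.51 V.
I_D = (V_DD − V_SG)/R = (10.1 − 1.51) / 41.4 = 0.207 mA.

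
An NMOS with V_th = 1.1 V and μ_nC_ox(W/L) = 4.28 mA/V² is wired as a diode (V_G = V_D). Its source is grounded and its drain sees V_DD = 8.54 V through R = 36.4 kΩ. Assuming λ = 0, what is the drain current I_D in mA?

I_D = 0.196 mA

With gate tied to drain, V_GS = V_DS ≥ V_GS − V_th, so the device is in saturation.
KCL at the drain: ½ k_n (V_GS − V_th)² = (V_DD − V_GS)/R.
Let x = V_GS − 1.1. Then 77.9 x² + x − 7.44 = 0, giving x = 0.303 V (positive root), so V_GS = 1.4 V.
I_D = (V_DD − V_GS)/R = (8.54 − 1.4) / 36.4 = 0.196 mA.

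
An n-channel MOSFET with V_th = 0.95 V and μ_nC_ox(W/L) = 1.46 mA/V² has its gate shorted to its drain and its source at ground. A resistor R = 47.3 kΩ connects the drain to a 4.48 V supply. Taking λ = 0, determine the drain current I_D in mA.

With gate tied to drain, V_GS = V_DS ≥ V_GS − V_th, so the device is in saturation.
KCL at the drain: ½ k_n (V_GS − V_th)² = (V_DD − V_GS)/R.
Let x = V_GS − 0.95. Then 34.5 x² + x − 3.53 = 0, giving x = 0.306 V (positive root), so V_GS = 1.26 V.
I_D = (V_DD − V_GS)/R = (4.48 − 1.26) / 47.3 = 0.0682 mA.

I_D = 0.0682 mA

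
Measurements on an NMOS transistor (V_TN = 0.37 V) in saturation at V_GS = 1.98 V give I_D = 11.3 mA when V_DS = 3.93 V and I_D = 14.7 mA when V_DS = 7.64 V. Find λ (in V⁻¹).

λ = 0.119 V⁻¹

With V_GS fixed, I_D ∝ (1 + λ V_DS) in saturation, so I_D2/I_D1 = (1 + λ V_DS2)/(1 + λ V_DS1).
14.7/11.3 = 1.301 = (1 + 7.64 λ)/(1 + 3.93 λ).
Solving: λ (I_D1 V_DS2 − I_D2 V_DS1) = I_D2 − I_D1, so λ = (14.7 − 11.3) / (11.3 × 7.64 − 14.7 × 3.93) = 3.4 / 28.6 = 0.119 V⁻¹.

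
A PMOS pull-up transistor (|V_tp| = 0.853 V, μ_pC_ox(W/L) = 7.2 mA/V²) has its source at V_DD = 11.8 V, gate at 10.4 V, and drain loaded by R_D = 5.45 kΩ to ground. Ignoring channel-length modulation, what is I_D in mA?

V_SG = V_DD − V_G = 11.8 − 10.4 = 1.4 V, so V_ov = 1.4 − 0.853 = 0.547 V.
Assume saturation: I_D = ½ k_p V_ov² = 0.5 × 7.2 × 0.547² = 1.08 mA, giving V_SD = V_DD − I_D R_D = 11.8 − 1.08 × 5.45 = 5.93 V.
V_SD = 5.93 V ≥ V_ov = 0.547 V, confirming saturation.

I_D = 1.08 mA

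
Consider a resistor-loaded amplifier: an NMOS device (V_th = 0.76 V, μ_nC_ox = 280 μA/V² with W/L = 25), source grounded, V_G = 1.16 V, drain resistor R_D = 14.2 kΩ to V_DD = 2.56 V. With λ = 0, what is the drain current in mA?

I_D = 0.175 mA

V_GS = V_G = 1.16 V, so V_ov = 1.16 − 0.76 = 0.4 V.
k_n = μ_nC_ox · (W/L) = 7 mA/V².
Assume saturation: I_D = ½ k_n V_ov² = 0.5 × 7 × 0.4² = 0.56 mA, giving V_DS = V_DD − I_D R_D = 2.56 − 0.56 × 14.2 = -5.39 V.
But -5.39 V < V_ov = 0.4 V, so the device is actually in triode.
In triode I_D = k_n[V_ov V_DS − ½ V_DS²] and I_D = (V_DD − V_DS)/R_D. Equating: 49.7 V_DS² − 40.76 V_DS + 2.56 = 0, giving V_DS = 0.0685 V (the root below V_ov).
I_D = (2.56 − 0.0685) / 14.2 = 0.175 mA.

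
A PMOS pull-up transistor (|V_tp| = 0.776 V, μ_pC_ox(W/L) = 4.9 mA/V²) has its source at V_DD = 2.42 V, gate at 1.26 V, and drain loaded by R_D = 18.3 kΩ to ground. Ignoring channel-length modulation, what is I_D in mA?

V_SG = V_DD − V_G = 2.42 − 1.26 = 1.16 V, so V_ov = 1.16 − 0.776 = 0.384 V.
Assume saturation: I_D = ½ k_p V_ov² = 0.5 × 4.9 × 0.384² = 0.361 mA, giving V_SD = V_DD − I_D R_D = 2.42 − 0.361 × 18.3 = -4.19 V.
But -4.19 V < V_ov = 0.384 V, so the device is actually in triode.
In triode I_D = k_p[V_ov V_SD − ½ V_SD²] and I_D = (V_DD − V_SD)/R_D. Equating: 44.8 V_SD² − 35.43 V_SD + 2.42 = 0, giving V_SD = 0.0755 V (the root below V_ov).
I_D = (2.42 − 0.0755) / 18.3 = 0.128 mA.

I_D = 0.128 mA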